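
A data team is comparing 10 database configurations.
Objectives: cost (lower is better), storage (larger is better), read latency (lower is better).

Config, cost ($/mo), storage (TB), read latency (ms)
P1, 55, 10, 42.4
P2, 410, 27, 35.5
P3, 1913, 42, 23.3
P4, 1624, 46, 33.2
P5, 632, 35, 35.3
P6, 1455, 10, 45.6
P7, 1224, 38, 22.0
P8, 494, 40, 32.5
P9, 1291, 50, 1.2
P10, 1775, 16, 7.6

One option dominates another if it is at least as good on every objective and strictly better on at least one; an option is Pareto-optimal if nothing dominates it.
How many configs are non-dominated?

P1: not dominated (best cost).
P2: not dominated.
P3: dominated by P9 (cost 1291≤1913, storage 50≥42, read latency 1.2≤23.3).
P4: dominated by P9 (cost 1291≤1624, storage 50≥46, read latency 1.2≤33.2).
P5: dominated by P8 (cost 494≤632, storage 40≥35, read latency 32.5≤35.3).
P6: dominated by P1 (cost 55≤1455, storage 10≥10, read latency 42.4≤45.6).
P7: not dominated.
P8: not dominated.
P9: not dominated (best storage).
P10: dominated by P9 (cost 1291≤1775, storage 50≥16, read latency 1.2≤7.6).
Pareto-optimal: P1, P2, P7, P8, P9 → 5.

5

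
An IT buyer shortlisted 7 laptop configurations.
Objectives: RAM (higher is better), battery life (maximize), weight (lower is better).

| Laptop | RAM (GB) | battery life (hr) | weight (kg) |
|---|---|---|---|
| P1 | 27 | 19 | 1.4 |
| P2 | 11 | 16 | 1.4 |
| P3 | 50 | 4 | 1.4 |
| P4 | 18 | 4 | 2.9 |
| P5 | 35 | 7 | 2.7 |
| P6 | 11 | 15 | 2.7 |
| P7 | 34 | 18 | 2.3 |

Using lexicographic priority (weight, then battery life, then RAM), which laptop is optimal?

P1

First minimize weight: best is 1.4, kept {P1, P2, P3}.
Then maximize battery life: best is 19, kept {P1}.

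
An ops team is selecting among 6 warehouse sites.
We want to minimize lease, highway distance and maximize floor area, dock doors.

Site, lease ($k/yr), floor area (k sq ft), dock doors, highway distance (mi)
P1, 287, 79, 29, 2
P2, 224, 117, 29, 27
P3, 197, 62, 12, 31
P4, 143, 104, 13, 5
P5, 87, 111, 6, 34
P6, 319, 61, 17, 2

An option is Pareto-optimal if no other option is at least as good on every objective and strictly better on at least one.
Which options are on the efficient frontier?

P1, P2, P4, P5

P1: not dominated.
P2: not dominated (best floor area).
P3: dominated by P4 (lease 143≤197, floor area 104≥62, dock doors 13≥12, highway distance 5≤31).
P4: not dominated.
P5: not dominated (best lease).
P6: dominated by P1 (lease 287≤319, floor area 79≥61, dock doors 29≥17, highway distance 2≤2).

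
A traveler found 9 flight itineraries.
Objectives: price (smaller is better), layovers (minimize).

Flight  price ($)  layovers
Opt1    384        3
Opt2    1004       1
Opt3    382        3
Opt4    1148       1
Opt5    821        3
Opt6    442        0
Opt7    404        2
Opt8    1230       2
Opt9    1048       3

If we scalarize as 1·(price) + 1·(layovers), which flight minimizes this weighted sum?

Opt3

Opt1: 1·384 + 1·3 = 387
Opt2: 1·1004 + 1·1 = 1005
Opt3: 1·382 + 1·3 = 385
Opt4: 1·1148 + 1·1 = 1149
Opt5: 1·821 + 1·3 = 824
Opt6: 1·442 + 1·0 = 442
Opt7: 1·404 + 1·2 = 406
Opt8: 1·1230 + 1·2 = 1232
Opt9: 1·1048 + 1·3 = 1051
Lowest: Opt3 at 385.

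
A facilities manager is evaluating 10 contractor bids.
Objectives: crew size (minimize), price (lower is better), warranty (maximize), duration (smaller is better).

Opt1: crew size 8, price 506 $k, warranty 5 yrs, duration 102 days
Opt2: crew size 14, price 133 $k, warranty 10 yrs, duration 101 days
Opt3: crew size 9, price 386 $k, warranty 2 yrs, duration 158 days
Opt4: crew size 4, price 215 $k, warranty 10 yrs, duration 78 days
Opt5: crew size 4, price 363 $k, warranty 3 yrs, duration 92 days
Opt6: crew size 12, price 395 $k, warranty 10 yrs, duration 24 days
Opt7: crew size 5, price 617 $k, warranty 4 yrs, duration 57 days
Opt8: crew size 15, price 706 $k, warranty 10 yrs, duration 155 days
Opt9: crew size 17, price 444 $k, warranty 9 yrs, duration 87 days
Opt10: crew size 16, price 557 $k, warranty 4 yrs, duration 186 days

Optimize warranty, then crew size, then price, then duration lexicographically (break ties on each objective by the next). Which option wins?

Opt4

First maximize warranty: best is 10, kept {Opt2, Opt4, Opt6, Opt8}.
Then minimize crew size: best is 4, kept {Opt4}.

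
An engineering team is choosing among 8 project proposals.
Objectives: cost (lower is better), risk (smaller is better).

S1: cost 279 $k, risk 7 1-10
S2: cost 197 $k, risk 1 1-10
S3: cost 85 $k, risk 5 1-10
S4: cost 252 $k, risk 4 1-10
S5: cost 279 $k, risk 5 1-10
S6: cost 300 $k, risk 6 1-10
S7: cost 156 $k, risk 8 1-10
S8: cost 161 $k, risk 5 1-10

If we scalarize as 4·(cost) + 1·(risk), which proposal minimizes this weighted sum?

S1: 4·279 + 1·7 = 1123
S2: 4·197 + 1·1 = 789
S3: 4·85 + 1·5 = 345
S4: 4·252 + 1·4 = 1012
S5: 4·279 + 1·5 = 1121
S6: 4·300 + 1·6 = 1206
S7: 4·156 + 1·8 = 632
S8: 4·161 + 1·5 = 649
Lowest: S3 at 345.

S3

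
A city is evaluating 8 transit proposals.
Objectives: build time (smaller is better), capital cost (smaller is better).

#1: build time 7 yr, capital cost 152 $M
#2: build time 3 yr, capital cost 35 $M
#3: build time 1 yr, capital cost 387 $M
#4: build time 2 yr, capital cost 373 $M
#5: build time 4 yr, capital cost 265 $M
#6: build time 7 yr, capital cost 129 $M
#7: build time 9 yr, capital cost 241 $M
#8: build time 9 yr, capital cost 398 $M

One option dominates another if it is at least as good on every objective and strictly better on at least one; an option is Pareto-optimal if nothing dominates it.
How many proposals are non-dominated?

#1: dominated by #2 (build time 3≤7, capital cost 35≤152).
#2: not dominated (best capital cost).
#3: not dominated (best build time).
#4: not dominated.
#5: dominated by #2 (build time 3≤4, capital cost 35≤265).
#6: dominated by #2 (build time 3≤7, capital cost 35≤129).
#7: dominated by #1 (build time 7≤9, capital cost 152≤241).
#8: dominated by #1 (build time 7≤9, capital cost 152≤398).
Pareto-optimal: #2, #3, #4 → 3.

3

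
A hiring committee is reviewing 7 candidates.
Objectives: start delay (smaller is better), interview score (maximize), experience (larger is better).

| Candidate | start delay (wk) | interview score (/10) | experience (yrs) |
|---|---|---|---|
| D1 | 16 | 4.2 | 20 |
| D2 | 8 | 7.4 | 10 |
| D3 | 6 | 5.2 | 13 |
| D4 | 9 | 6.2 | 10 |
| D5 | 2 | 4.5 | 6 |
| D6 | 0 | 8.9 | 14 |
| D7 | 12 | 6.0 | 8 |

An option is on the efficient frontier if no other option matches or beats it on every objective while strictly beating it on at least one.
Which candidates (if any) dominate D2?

D6: start delay 0≤8, interview score 8.9≥7.4, experience 14≥10 — dominates D2.
Others (D1, D3, D4, D5, D7) are each worse than D2 on at least one objective.

D6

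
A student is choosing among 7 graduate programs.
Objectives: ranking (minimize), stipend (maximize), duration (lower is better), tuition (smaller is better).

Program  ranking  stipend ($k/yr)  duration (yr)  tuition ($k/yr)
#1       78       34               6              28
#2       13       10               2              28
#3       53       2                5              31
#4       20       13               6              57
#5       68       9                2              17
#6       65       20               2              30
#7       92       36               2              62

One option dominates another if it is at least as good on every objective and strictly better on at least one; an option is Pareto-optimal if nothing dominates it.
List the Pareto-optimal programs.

#1: not dominated.
#2: not dominated (best ranking).
#3: dominated by #2 (ranking 13≤53, stipend 10≥2, duration 2≤5, tuition 28≤31).
#4: not dominated.
#5: not dominated (best tuition).
#6: not dominated.
#7: not dominated (best stipend).

#1, #2, #4, #5, #6, #7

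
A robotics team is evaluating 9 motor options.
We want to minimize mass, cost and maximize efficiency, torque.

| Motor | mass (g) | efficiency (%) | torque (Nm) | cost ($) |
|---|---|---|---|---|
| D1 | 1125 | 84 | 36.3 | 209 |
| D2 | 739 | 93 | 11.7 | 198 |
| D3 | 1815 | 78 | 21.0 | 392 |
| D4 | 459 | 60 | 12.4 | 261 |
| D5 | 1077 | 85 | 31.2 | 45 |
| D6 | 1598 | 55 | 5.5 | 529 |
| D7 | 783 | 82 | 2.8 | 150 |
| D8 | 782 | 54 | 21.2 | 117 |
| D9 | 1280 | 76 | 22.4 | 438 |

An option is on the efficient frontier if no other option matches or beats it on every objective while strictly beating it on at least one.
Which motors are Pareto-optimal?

D1: not dominated (best torque).
D2: not dominated (best efficiency).
D3: dominated by D1 (mass 1125≤1815, efficiency 84≥78, torque 36.3≥21.0, cost 209≤392).
D4: not dominated (best mass).
D5: not dominated (best cost).
D6: dominated by D1 (mass 1125≤1598, efficiency 84≥55, torque 36.3≥5.5, cost 209≤529).
D7: not dominated.
D8: not dominated.
D9: dominated by D1 (mass 1125≤1280, efficiency 84≥76, torque 36.3≥22.4, cost 209≤438).

D1, D2, D4, D5, D7, D8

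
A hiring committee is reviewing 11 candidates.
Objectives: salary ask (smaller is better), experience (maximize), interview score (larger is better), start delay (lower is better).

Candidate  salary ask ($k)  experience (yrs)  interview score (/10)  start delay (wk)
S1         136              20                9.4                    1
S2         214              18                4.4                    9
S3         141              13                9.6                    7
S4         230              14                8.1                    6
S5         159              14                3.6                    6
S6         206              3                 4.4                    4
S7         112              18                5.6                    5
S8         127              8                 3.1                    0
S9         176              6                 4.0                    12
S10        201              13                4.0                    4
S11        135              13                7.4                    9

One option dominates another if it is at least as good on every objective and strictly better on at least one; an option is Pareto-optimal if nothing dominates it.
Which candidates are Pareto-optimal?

S1: not dominated (best experience).
S2: dominated by S1 (salary ask 136≤214, experience 20≥18, interview score 9.4≥4.4, start delay 1≤9).
S3: not dominated (best interview score).
S4: dominated by S1 (salary ask 136≤230, experience 20≥14, interview score 9.4≥8.1, start delay 1≤6).
S5: dominated by S1 (salary ask 136≤159, experience 20≥14, interview score 9.4≥3.6, start delay 1≤6).
S6: dominated by S1 (salary ask 136≤206, experience 20≥3, interview score 9.4≥4.4, start delay 1≤4).
S7: not dominated (best salary ask).
S8: not dominated (best start delay).
S9: dominated by S1 (salary ask 136≤176, experience 20≥6, interview score 9.4≥4.0, start delay 1≤12).
S10: dominated by S1 (salary ask 136≤201, experience 20≥13, interview score 9.4≥4.0, start delay 1≤4).
S11: not dominated.

S1, S3, S7, S8, S11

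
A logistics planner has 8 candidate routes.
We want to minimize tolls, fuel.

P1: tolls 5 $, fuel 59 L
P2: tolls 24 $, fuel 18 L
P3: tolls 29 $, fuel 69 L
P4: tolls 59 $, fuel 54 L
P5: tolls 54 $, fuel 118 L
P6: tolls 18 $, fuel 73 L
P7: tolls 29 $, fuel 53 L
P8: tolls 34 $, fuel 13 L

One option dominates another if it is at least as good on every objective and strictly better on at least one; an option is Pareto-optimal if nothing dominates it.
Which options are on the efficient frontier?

P1: not dominated (best tolls).
P2: not dominated.
P3: dominated by P1 (tolls 5≤29, fuel 59≤69).
P4: dominated by P2 (tolls 24≤59, fuel 18≤54).
P5: dominated by P1 (tolls 5≤54, fuel 59≤118).
P6: dominated by P1 (tolls 5≤18, fuel 59≤73).
P7: dominated by P2 (tolls 24≤29, fuel 18≤53).
P8: not dominated (best fuel).

P1, P2, P8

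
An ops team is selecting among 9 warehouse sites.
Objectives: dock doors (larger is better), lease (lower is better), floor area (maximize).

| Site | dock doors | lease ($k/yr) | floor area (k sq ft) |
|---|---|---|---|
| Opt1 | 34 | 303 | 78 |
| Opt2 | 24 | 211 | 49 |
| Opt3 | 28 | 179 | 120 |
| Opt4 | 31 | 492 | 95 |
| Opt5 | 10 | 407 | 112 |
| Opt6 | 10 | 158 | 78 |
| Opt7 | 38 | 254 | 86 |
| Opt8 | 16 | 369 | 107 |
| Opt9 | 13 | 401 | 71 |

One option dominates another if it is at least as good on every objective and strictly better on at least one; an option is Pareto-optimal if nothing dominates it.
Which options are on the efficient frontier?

Opt1: dominated by Opt7 (dock doors 38≥34, lease 254≤303, floor area 86≥78).
Opt2: dominated by Opt3 (dock doors 28≥24, lease 179≤211, floor area 120≥49).
Opt3: not dominated (best floor area).
Opt4: not dominated.
Opt5: dominated by Opt3 (dock doors 28≥10, lease 179≤407, floor area 120≥112).
Opt6: not dominated (best lease).
Opt7: not dominated (best dock doors).
Opt8: dominated by Opt3 (dock doors 28≥16, lease 179≤369, floor area 120≥107).
Opt9: dominated by Opt1 (dock doors 34≥13, lease 303≤401, floor area 78≥71).

Opt3, Opt4, Opt6, Opt7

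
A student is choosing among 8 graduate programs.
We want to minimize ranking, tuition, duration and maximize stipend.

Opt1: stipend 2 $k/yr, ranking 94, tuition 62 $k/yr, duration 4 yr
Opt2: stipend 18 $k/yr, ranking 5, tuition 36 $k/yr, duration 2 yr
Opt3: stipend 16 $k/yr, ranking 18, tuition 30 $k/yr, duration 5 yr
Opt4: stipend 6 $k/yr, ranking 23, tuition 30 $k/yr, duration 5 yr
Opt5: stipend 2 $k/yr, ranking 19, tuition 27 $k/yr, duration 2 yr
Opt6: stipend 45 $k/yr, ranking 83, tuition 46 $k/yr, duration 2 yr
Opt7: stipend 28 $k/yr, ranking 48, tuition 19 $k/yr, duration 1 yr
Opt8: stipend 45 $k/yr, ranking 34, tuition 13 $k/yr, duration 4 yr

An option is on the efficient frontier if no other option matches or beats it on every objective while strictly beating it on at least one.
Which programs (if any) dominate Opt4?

Opt3: stipend 16≥6, ranking 18≤23, tuition 30≤30, duration 5≤5 — dominates Opt4.
Others (Opt1, Opt2, Opt5, Opt6, Opt7, Opt8) are each worse than Opt4 on at least one objective.

Opt3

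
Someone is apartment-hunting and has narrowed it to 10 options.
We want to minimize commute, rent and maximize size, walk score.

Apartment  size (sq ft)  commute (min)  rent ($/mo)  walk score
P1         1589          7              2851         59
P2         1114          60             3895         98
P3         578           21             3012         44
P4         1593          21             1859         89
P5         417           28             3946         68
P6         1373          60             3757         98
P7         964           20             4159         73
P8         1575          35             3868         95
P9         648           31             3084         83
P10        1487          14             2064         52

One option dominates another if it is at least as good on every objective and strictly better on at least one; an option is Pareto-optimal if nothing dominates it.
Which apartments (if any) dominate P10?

P1: worse on rent (2851 vs 2064).
P2: worse on size (1114 vs 1487).
P3: worse on size (578 vs 1487).
P4: worse on commute (21 vs 14).
P5: worse on size (417 vs 1487).
P6: worse on size (1373 vs 1487).
P7: worse on size (964 vs 1487).
P8: worse on commute (35 vs 14).
P9: worse on size (648 vs 1487).
No option dominates P10.

none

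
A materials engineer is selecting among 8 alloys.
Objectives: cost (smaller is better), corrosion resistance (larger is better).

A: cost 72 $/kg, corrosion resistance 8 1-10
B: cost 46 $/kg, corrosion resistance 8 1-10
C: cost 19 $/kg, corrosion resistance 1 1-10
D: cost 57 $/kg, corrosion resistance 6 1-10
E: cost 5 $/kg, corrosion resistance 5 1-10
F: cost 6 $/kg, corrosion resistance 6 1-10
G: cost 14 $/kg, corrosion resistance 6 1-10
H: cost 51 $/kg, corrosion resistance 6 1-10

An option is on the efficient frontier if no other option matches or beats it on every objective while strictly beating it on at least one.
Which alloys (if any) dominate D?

B, F, G, H

B: cost 46≤57, corrosion resistance 8≥6 — dominates D.
F: cost 6≤57, corrosion resistance 6≥6 — dominates D.
G: cost 14≤57, corrosion resistance 6≥6 — dominates D.
H: cost 51≤57, corrosion resistance 6≥6 — dominates D.
Others (A, C, E) are each worse than D on at least one objective.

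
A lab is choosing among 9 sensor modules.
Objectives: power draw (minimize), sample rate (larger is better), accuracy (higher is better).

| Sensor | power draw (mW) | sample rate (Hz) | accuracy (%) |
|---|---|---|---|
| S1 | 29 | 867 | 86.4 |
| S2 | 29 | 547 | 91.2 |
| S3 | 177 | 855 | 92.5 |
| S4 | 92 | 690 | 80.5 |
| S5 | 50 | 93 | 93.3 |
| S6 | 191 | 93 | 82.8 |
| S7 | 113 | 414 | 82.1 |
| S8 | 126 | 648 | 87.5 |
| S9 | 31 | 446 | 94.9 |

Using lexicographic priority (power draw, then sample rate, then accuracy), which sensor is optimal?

First minimize power draw: best is 29, kept {S1, S2}.
Then maximize sample rate: best is 867, kept {S1}.

S1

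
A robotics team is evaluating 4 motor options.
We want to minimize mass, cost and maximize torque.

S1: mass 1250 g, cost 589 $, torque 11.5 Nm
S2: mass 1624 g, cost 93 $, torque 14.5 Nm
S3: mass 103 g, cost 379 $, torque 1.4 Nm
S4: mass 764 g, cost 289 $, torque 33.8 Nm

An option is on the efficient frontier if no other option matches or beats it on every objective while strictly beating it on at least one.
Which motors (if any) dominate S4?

none

S1: worse on mass (1250 vs 764).
S2: worse on mass (1624 vs 764).
S3: worse on cost (379 vs 289).
No option dominates S4.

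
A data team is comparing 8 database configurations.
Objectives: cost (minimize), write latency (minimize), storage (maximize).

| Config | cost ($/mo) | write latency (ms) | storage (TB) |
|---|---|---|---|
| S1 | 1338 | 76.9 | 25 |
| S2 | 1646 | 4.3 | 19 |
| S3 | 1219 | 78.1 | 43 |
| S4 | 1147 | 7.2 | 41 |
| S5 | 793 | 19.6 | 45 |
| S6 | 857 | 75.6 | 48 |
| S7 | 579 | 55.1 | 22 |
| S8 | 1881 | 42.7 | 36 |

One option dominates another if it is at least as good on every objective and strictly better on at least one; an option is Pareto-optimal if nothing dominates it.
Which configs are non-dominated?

S2, S4, S5, S6, S7

S1: dominated by S4 (cost 1147≤1338, write latency 7.2≤76.9, storage 41≥25).
S2: not dominated (best write latency).
S3: dominated by S5 (cost 793≤1219, write latency 19.6≤78.1, storage 45≥43).
S4: not dominated.
S5: not dominated.
S6: not dominated (best storage).
S7: not dominated (best cost).
S8: dominated by S4 (cost 1147≤1881, write latency 7.2≤42.7, storage 41≥36).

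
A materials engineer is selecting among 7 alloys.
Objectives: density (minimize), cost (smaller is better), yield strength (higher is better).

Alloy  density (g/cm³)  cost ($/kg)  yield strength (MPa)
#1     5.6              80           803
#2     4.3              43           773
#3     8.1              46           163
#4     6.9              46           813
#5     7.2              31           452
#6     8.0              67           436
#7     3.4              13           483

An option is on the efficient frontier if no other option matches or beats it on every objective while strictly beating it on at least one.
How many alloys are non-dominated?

#1: not dominated.
#2: not dominated.
#3: dominated by #2 (density 4.3≤8.1, cost 43≤46, yield strength 773≥163).
#4: not dominated (best yield strength).
#5: dominated by #7 (density 3.4≤7.2, cost 13≤31, yield strength 483≥452).
#6: dominated by #2 (density 4.3≤8.0, cost 43≤67, yield strength 773≥436).
#7: not dominated (best density).
Pareto-optimal: #1, #2, #4, #7 → 4.

4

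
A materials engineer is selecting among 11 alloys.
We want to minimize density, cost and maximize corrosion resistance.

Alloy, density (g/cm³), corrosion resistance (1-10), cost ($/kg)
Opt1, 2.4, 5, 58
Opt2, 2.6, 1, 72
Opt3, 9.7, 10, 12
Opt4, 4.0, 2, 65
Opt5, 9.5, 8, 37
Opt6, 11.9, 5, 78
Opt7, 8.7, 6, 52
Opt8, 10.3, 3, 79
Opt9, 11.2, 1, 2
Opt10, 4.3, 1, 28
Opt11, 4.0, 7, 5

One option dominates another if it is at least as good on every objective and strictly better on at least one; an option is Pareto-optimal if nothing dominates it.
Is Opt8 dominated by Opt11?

Opt11 vs Opt8: density 4.0≤10.3, corrosion resistance 7≥3, cost 5≤79 — Opt11 is at least as good on every objective with at least one strict improvement.

Yes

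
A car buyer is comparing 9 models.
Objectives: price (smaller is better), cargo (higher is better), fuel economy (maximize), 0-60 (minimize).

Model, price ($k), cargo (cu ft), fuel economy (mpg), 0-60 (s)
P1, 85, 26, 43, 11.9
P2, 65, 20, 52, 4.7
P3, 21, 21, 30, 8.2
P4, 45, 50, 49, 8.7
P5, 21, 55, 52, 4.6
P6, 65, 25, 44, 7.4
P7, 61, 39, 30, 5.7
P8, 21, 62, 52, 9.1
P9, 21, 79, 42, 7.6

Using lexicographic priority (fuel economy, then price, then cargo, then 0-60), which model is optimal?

P8

First maximize fuel economy: best is 52, kept {P2, P5, P8}.
Then minimize price: best is 21, kept {P5, P8}.
Then maximize cargo: best is 62, kept {P8}.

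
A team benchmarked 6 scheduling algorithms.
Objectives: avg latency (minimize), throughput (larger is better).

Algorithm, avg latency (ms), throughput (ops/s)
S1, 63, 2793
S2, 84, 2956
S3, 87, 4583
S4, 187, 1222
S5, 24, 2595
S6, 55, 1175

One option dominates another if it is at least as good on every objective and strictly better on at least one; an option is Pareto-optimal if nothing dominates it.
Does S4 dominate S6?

S4 vs S6: S4 is worse on avg latency (187 vs 55), so it does not dominate S6.

No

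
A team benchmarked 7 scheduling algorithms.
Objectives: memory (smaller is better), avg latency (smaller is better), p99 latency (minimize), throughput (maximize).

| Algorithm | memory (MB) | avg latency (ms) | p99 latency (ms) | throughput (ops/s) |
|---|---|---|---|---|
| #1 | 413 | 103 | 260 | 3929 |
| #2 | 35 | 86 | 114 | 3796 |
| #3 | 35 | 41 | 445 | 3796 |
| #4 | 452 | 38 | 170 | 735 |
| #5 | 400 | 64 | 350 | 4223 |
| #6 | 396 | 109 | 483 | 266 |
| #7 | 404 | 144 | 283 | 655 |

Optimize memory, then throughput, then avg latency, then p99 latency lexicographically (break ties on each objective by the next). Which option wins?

First minimize memory: best is 35, kept {#2, #3}.
Then maximize throughput: best is 3796, kept {#2, #3}.
Then minimize avg latency: best is 41, kept {#3}.

#3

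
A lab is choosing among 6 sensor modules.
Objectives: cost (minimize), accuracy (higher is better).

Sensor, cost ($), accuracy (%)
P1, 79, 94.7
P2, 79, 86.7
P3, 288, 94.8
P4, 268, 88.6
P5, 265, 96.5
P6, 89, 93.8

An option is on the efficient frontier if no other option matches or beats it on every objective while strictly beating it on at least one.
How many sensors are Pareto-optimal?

2

P1: not dominated.
P2: dominated by P1 (cost 79≤79, accuracy 94.7≥86.7).
P3: dominated by P5 (cost 265≤288, accuracy 96.5≥94.8).
P4: dominated by P1 (cost 79≤268, accuracy 94.7≥88.6).
P5: not dominated (best accuracy).
P6: dominated by P1 (cost 79≤89, accuracy 94.7≥93.8).
Pareto-optimal: P1, P5 → 2.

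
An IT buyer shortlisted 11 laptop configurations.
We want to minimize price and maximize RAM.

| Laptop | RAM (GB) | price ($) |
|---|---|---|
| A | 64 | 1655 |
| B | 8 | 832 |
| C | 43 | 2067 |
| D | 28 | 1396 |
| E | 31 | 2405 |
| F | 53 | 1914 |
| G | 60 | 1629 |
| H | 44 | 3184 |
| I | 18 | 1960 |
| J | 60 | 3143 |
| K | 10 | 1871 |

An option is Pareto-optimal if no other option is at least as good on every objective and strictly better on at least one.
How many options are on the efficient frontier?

4

A: not dominated (best RAM).
B: not dominated (best price).
C: dominated by A (RAM 64≥43, price 1655≤2067).
D: not dominated.
E: dominated by A (RAM 64≥31, price 1655≤2405).
F: dominated by A (RAM 64≥53, price 1655≤1914).
G: not dominated.
H: dominated by A (RAM 64≥44, price 1655≤3184).
I: dominated by A (RAM 64≥18, price 1655≤1960).
J: dominated by A (RAM 64≥60, price 1655≤3143).
K: dominated by A (RAM 64≥10, price 1655≤1871).
Pareto-optimal: A, B, D, G → 4.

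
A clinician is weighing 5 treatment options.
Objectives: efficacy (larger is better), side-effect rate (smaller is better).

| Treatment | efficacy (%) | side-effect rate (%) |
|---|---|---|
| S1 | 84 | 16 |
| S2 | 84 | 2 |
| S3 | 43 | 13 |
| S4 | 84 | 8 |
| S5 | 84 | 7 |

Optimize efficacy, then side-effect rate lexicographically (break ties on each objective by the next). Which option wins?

First maximize efficacy: best is 84, kept {S1, S2, S4, S5}.
Then minimize side-effect rate: best is 2, kept {S2}.

S2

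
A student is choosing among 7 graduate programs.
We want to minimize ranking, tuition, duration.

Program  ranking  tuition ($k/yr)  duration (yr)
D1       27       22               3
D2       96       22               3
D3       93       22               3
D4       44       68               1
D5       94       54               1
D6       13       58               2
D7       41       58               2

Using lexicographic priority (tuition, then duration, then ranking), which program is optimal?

First minimize tuition: best is 22, kept {D1, D2, D3}.
Then minimize duration: best is 3, kept {D1, D2, D3}.
Then minimize ranking: best is 27, kept {D1}.

D1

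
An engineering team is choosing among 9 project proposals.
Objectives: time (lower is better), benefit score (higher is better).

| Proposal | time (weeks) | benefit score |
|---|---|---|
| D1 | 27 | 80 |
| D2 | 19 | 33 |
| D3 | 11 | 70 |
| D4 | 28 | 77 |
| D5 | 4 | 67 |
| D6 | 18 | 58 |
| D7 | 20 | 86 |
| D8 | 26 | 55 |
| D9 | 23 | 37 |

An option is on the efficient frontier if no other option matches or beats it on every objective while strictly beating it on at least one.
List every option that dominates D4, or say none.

D1: time 27≤28, benefit score 80≥77 — dominates D4.
D7: time 20≤28, benefit score 86≥77 — dominates D4.
Others (D2, D3, D5, D6, D8, D9) are each worse than D4 on at least one objective.

D1, D7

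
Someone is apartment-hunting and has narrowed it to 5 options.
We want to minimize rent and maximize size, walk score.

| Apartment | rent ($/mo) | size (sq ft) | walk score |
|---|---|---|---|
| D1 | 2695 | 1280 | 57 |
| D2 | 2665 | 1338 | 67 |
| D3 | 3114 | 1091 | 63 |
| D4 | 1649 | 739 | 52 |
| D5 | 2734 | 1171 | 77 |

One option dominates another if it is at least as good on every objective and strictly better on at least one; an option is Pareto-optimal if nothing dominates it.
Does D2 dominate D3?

D2 vs D3: rent 2665≤3114, size 1338≥1091, walk score 67≥63 — D2 is at least as good on every objective with at least one strict improvement.

Yes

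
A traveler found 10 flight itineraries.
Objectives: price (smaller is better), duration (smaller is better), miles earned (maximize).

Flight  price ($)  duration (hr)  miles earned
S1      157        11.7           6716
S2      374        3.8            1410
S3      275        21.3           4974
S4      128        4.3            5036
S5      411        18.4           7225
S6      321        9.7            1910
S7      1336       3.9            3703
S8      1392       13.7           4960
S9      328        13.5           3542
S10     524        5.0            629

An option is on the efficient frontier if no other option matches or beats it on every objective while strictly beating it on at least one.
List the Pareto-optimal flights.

S1: not dominated.
S2: not dominated (best duration).
S3: dominated by S1 (price 157≤275, duration 11.7≤21.3, miles earned 6716≥4974).
S4: not dominated (best price).
S5: not dominated (best miles earned).
S6: dominated by S4 (price 128≤321, duration 4.3≤9.7, miles earned 5036≥1910).
S7: not dominated.
S8: dominated by S1 (price 157≤1392, duration 11.7≤13.7, miles earned 6716≥4960).
S9: dominated by S1 (price 157≤328, duration 11.7≤13.5, miles earned 6716≥3542).
S10: dominated by S2 (price 374≤524, duration 3.8≤5.0, miles earned 1410≥629).

S1, S2, S4, S5, S7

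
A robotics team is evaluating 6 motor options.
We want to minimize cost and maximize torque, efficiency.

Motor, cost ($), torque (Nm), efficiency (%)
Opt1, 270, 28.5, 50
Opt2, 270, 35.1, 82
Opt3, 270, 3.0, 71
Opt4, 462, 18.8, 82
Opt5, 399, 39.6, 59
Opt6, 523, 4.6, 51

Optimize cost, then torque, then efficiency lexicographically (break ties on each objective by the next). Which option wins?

First minimize cost: best is 270, kept {Opt1, Opt2, Opt3}.
Then maximize torque: best is 35.1, kept {Opt2}.

Opt2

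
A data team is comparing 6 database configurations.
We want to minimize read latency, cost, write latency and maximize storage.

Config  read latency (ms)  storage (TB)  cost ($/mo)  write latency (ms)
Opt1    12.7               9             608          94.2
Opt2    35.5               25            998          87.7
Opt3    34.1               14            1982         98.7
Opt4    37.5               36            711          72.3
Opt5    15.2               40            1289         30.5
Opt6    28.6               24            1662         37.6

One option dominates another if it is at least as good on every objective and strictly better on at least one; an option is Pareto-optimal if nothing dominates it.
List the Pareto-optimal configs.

Opt1: not dominated (best read latency).
Opt2: not dominated.
Opt3: dominated by Opt5 (read latency 15.2≤34.1, storage 40≥14, cost 1289≤1982, write latency 30.5≤98.7).
Opt4: not dominated.
Opt5: not dominated (best storage).
Opt6: dominated by Opt5 (read latency 15.2≤28.6, storage 40≥24, cost 1289≤1662, write latency 30.5≤37.6).

Opt1, Opt2, Opt4, Opt5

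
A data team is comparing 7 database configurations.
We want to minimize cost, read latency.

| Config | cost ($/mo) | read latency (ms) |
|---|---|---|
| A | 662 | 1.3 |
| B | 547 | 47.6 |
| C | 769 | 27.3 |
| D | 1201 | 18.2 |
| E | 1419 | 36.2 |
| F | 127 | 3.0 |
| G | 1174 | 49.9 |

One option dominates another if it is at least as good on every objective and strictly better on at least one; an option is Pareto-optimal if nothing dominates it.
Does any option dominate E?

A vs E: cost 662≤1419, read latency 1.3≤36.2 — A is at least as good on every objective and strictly better on at least one, so A dominates E.

Yes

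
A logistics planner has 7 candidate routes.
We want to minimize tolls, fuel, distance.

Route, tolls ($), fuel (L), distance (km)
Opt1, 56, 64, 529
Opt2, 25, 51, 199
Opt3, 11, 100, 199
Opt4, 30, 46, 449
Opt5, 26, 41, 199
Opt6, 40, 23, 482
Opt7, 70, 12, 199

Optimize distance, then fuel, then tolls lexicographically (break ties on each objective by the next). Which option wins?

Opt7

First minimize distance: best is 199, kept {Opt2, Opt3, Opt5, Opt7}.
Then minimize fuel: best is 12, kept {Opt7}.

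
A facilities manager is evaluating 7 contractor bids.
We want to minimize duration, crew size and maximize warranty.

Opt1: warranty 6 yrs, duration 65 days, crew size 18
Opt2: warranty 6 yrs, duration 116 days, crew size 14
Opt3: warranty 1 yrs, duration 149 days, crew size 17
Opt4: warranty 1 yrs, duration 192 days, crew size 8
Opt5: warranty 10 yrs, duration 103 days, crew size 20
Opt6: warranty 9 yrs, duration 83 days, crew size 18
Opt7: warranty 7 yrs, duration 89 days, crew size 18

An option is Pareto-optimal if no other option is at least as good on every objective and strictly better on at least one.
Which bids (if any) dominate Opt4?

none

Opt1: worse on crew size (18 vs 8).
Opt2: worse on crew size (14 vs 8).
Opt3: worse on crew size (17 vs 8).
Opt5: worse on crew size (20 vs 8).
Opt6: worse on crew size (18 vs 8).
Opt7: worse on crew size (18 vs 8).
No option dominates Opt4.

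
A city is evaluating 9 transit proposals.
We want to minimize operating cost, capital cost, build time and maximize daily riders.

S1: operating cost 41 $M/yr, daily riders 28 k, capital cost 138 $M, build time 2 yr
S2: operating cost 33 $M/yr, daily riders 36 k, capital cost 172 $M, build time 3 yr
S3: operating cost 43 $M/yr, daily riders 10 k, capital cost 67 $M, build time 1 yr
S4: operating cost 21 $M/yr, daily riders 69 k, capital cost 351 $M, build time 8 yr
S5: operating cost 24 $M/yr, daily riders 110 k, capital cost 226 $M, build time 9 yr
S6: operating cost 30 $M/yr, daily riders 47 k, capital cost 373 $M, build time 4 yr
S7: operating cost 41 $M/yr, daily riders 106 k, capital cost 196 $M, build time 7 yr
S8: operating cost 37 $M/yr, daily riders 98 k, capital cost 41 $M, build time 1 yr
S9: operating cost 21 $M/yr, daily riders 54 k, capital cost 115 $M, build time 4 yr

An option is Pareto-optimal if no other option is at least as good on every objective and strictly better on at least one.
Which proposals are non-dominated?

S2, S4, S5, S7, S8, S9

S1: dominated by S8 (operating cost 37≤41, daily riders 98≥28, capital cost 41≤138, build time 1≤2).
S2: not dominated.
S3: dominated by S8 (operating cost 37≤43, daily riders 98≥10, capital cost 41≤67, build time 1≤1).
S4: not dominated.
S5: not dominated (best daily riders).
S6: dominated by S9 (operating cost 21≤30, daily riders 54≥47, capital cost 115≤373, build time 4≤4).
S7: not dominated.
S8: not dominated (best capital cost).
S9: not dominated.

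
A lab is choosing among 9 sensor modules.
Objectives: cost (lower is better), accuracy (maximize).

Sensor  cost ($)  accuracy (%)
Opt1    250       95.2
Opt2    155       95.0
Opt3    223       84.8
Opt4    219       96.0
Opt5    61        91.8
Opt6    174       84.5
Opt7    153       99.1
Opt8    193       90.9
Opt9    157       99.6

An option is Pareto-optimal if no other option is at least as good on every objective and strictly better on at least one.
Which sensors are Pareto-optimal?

Opt1: dominated by Opt4 (cost 219≤250, accuracy 96.0≥95.2).
Opt2: dominated by Opt7 (cost 153≤155, accuracy 99.1≥95.0).
Opt3: dominated by Opt2 (cost 155≤223, accuracy 95.0≥84.8).
Opt4: dominated by Opt7 (cost 153≤219, accuracy 99.1≥96.0).
Opt5: not dominated (best cost).
Opt6: dominated by Opt2 (cost 155≤174, accuracy 95.0≥84.5).
Opt7: not dominated.
Opt8: dominated by Opt2 (cost 155≤193, accuracy 95.0≥90.9).
Opt9: not dominated (best accuracy).

Opt5, Opt7, Opt9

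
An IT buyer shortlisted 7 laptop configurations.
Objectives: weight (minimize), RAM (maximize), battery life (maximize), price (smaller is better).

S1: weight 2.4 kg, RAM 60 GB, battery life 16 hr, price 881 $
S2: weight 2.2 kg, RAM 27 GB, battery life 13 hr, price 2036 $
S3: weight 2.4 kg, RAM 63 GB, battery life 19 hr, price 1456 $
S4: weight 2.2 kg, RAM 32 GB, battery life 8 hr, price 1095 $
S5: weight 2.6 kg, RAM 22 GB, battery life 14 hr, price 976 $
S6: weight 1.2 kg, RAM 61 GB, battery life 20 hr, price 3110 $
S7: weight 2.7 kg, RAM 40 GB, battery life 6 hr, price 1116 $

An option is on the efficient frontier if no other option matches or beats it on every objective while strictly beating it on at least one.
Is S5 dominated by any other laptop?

Yes

S1 vs S5: weight 2.4≤2.6, RAM 60≥22, battery life 16≥14, price 881≤976 — S1 is at least as good on every objective and strictly better on at least one, so S1 dominates S5.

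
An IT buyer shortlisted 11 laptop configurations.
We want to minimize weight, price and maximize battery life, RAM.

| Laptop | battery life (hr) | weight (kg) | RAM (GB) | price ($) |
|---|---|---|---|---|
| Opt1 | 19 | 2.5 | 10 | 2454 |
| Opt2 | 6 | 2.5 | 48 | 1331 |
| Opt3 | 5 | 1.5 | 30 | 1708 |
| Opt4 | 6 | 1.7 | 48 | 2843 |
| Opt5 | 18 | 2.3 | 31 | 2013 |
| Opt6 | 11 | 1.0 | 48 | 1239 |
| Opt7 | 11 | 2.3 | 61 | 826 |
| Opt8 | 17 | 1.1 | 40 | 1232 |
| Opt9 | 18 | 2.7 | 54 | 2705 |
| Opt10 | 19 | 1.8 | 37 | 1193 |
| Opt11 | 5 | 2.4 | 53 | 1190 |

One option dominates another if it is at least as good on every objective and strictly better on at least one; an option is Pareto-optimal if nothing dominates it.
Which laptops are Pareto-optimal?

Opt6, Opt7, Opt8, Opt9, Opt10

Opt1: dominated by Opt10 (battery life 19≥19, weight 1.8≤2.5, RAM 37≥10, price 1193≤2454).
Opt2: dominated by Opt6 (battery life 11≥6, weight 1.0≤2.5, RAM 48≥48, price 1239≤1331).
Opt3: dominated by Opt6 (battery life 11≥5, weight 1.0≤1.5, RAM 48≥30, price 1239≤1708).
Opt4: dominated by Opt6 (battery life 11≥6, weight 1.0≤1.7, RAM 48≥48, price 1239≤2843).
Opt5: dominated by Opt10 (battery life 19≥18, weight 1.8≤2.3, RAM 37≥31, price 1193≤2013).
Opt6: not dominated (best weight).
Opt7: not dominated (best RAM).
Opt8: not dominated.
Opt9: not dominated.
Opt10: not dominated.
Opt11: dominated by Opt7 (battery life 11≥5, weight 2.3≤2.4, RAM 61≥53, price 826≤1190).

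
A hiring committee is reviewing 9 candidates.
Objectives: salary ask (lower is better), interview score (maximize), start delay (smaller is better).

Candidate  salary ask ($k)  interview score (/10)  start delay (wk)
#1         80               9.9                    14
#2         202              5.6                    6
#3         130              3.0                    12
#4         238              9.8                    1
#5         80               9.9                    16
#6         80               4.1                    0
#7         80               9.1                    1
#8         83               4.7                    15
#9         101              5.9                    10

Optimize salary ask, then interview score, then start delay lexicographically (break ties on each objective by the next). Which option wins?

First minimize salary ask: best is 80, kept {#1, #5, #6, #7}.
Then maximize interview score: best is 9.9, kept {#1, #5}.
Then minimize start delay: best is 14, kept {#1}.

#1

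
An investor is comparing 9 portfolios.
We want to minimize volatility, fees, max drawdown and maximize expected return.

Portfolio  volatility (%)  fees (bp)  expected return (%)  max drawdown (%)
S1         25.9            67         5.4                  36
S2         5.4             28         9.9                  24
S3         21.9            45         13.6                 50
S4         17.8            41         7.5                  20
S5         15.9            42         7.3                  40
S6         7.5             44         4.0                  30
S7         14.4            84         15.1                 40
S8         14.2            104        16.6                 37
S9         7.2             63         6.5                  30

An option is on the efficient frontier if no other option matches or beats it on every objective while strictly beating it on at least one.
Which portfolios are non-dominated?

S2, S3, S4, S7, S8

S1: dominated by S2 (volatility 5.4≤25.9, fees 28≤67, expected return 9.9≥5.4, max drawdown 24≤36).
S2: not dominated (best volatility).
S3: not dominated.
S4: not dominated (best max drawdown).
S5: dominated by S2 (volatility 5.4≤15.9, fees 28≤42, expected return 9.9≥7.3, max drawdown 24≤40).
S6: dominated by S2 (volatility 5.4≤7.5, fees 28≤44, expected return 9.9≥4.0, max drawdown 24≤30).
S7: not dominated.
S8: not dominated (best expected return).
S9: dominated by S2 (volatility 5.4≤7.2, fees 28≤63, expected return 9.9≥6.5, max drawdown 24≤30).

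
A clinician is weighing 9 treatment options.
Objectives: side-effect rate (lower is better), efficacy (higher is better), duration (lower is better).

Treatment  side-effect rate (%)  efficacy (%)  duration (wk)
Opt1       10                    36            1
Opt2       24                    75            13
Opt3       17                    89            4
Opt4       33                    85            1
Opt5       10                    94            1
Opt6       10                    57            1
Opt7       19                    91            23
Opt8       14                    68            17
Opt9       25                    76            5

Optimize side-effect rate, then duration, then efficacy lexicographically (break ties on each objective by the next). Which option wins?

Opt5

First minimize side-effect rate: best is 10, kept {Opt1, Opt5, Opt6}.
Then minimize duration: best is 1, kept {Opt1, Opt5, Opt6}.
Then maximize efficacy: best is 94, kept {Opt5}.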